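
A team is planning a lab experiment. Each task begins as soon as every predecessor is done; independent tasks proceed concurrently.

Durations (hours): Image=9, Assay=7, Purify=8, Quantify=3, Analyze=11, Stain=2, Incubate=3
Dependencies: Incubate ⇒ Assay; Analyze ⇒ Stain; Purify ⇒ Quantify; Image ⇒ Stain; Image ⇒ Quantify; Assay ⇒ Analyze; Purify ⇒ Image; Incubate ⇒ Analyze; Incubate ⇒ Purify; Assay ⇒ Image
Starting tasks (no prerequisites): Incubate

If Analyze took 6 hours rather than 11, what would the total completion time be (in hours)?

23

As given, the longest chain is Incubate→Assay→Analyze→Stain = 3+7+11+2 = 23, so the finish is 23 hours.
Analyze is on the critical path; changing it to 6 makes that path 18 hours.
Now Incubate→Purify→Image→Quantify = 3+8+9+3 = 23 is longest, so the finish becomes 23 hours.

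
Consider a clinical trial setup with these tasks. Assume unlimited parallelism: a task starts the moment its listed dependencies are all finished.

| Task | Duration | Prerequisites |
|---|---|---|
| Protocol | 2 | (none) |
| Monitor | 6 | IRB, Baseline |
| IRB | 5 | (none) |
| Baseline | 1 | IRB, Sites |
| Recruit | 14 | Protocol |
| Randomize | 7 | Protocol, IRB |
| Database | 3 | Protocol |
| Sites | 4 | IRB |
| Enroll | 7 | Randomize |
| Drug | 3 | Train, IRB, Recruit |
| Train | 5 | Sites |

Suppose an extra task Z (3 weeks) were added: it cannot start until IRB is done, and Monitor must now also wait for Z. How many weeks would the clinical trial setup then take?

Originally the clinical trial setup takes 19 weeks.
With Z inserted, Monitor now waits for max(IRB, Baseline, Z).
New critical path: Protocol→Recruit→Drug = 2+14+3 = 19 ⇒ 19 weeks.

19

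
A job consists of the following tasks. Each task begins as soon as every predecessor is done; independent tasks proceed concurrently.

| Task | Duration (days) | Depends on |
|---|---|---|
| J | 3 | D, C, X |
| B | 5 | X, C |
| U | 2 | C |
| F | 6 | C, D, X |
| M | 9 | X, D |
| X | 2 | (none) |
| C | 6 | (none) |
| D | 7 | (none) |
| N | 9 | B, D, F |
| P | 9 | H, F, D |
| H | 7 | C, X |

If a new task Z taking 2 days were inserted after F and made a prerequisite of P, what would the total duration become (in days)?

24

Originally the plan takes 22 days.
With Z inserted, P now waits for max(H, F, D, Z).
New critical path: D→F→Z→P = 7+6+2+9 = 24 ⇒ 24 days.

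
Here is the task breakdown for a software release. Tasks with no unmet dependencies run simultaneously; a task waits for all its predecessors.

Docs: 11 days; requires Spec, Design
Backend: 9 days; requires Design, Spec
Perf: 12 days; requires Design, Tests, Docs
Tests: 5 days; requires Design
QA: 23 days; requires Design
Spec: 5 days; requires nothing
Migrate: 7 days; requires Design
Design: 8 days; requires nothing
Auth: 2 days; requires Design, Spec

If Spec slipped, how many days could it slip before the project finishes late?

3

Design→Docs→Perf = 8+11+12 = 31 sets the makespan at 31 days.
Spec finishes as early as 5 and must finish by 8.
So Spec can slip 8 − 5 = 3 days.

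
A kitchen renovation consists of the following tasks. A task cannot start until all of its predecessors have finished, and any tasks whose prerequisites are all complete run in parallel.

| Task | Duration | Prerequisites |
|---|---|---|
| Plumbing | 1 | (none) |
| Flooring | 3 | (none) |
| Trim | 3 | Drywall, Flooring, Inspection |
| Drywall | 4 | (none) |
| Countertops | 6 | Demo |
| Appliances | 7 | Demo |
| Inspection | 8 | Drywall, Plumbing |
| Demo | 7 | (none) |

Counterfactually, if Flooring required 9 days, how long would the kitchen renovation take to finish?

The binding path is Drywall→Inspection→Trim = 4+8+3 = 15; finish at 15 days.
Flooring has 9 days of float (longest path through it is 6).
That remains the longest chain; total 15 days.

15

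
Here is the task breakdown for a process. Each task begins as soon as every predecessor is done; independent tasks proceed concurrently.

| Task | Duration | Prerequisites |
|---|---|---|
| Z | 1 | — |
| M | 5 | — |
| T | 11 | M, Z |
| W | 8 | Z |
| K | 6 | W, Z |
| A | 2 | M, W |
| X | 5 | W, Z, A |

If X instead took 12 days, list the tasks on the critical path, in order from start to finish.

Critical path before the change: Z→W→A→X = 1+8+2+5 = 16 giving 16 days.
X is on the critical path; changing it to 12 makes that path 23 days.
The critical path is still Z→W→A→X; finish is now 23 days.

Z, W, A, X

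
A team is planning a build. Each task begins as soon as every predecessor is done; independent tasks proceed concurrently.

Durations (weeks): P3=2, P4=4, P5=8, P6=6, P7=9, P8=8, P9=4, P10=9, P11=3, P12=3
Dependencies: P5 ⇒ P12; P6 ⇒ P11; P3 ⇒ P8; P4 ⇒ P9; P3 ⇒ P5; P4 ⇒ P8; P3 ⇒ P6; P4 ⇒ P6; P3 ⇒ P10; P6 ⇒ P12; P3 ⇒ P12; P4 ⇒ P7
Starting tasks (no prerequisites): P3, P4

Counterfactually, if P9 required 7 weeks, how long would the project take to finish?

13

Critical path before the change: P3→P5→P12 = 2+8+3 = 13 giving 13 weeks.
P9 has 5 weeks of float (longest path through it is 8).
The critical path is still P3→P5→P12; finish is now 13 weeks.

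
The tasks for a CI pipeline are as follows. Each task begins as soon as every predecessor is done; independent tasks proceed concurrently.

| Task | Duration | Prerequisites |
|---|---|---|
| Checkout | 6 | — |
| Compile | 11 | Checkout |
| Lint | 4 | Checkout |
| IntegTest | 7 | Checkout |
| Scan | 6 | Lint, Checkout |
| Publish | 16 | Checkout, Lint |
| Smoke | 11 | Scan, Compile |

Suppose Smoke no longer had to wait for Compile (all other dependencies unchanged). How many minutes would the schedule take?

Original critical path: Checkout→Compile→Smoke = 6+11+11 = 28 ⇒ 28 minutes.
Without Compile→Smoke, Smoke's earliest start moves from 17 to 16.
The longest chain is now Checkout→Lint→Scan→Smoke = 6+4+6+11 = 27, so the schedule takes 27 minutes.

27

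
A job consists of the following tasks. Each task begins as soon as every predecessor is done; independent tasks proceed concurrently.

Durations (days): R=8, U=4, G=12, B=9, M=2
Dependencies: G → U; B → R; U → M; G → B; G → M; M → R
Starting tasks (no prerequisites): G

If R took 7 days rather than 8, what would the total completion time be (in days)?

The binding path is G→B→R = 12+9+8 = 29; finish at 29 days.
Since R is critical, the -1 change carries straight to that chain (now 28 days).
No other chain overtakes it, so the finish is 28 days.

28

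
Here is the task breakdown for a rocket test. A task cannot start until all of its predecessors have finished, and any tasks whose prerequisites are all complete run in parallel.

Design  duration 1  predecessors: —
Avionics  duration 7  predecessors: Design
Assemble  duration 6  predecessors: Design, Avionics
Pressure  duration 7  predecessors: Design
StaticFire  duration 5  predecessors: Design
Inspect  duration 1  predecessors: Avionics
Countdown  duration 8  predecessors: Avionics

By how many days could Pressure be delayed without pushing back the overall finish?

8

The longest chain is Design→Avionics→Countdown = 1+7+8 = 16; overall finish 16 days.
Pressure finishes as early as 8 and must finish by 16.
Slack of Pressure = 9 − 1 = 8 days.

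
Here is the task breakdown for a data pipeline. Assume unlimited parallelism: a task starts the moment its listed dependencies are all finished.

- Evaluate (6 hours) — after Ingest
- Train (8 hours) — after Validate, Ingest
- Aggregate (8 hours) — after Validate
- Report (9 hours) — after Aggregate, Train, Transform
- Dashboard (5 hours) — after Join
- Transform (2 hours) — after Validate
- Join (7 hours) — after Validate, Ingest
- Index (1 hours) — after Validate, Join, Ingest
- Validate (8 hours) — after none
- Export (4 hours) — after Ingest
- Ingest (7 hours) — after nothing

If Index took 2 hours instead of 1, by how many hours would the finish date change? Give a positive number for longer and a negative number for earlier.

Actual critical path: Validate→Aggregate→Report = 8+8+9 = 25 ⇒ 25 hours.
Index is off the critical path — its longest chain is 16 hours, giving 9 of slack.
The critical path is still Validate→Aggregate→Report; finish is now 25 hours.
Change in finish: 25 − 25 = +0 hours.

0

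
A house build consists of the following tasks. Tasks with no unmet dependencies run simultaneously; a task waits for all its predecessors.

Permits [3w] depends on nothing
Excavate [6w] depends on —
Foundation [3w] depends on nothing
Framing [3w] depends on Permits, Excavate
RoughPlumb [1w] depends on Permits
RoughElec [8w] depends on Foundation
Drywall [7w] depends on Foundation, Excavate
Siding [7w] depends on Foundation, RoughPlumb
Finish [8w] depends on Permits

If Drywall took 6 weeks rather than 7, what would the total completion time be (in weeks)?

12

The binding path is Excavate→Drywall = 6+7 = 13; finish at 13 weeks.
Drywall is on the critical path; changing it to 6 makes that path 12 weeks.
No other chain overtakes it, so the finish is 12 weeks.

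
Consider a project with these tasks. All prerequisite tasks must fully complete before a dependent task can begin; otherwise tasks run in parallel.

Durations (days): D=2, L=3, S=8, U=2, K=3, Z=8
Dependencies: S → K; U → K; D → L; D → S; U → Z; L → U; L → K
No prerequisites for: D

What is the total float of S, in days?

2

Critical path: D→L→U→Z = 2+3+2+8 = 15, so the finish is 15 days.
The longest chain containing S totals 13 days.
Slack of S = 4 − 2 = 2 days.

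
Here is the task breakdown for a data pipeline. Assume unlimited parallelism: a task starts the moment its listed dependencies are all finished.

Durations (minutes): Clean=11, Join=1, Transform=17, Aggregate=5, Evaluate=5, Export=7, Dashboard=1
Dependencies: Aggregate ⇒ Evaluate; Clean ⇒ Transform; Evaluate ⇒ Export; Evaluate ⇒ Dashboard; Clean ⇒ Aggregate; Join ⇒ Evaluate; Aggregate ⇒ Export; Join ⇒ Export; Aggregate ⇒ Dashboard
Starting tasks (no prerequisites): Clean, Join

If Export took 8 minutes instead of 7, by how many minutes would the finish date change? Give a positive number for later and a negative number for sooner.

1

Critical path before the change: Clean→Aggregate→Evaluate→Export = 11+5+5+7 = 28 giving 28 minutes.
Export lies on that path, so at 8 minutes the path becomes 29 minutes.
That remains the longest chain; total 29 minutes.
Change in finish: 29 − 28 = +1 minutes.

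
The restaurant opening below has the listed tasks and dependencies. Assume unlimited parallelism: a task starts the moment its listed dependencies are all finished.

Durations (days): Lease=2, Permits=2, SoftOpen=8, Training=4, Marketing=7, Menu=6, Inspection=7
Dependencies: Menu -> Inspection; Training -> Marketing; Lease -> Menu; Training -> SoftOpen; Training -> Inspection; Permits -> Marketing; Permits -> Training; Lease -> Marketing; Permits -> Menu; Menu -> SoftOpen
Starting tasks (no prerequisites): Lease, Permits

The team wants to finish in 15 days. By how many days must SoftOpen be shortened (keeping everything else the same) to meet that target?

Current finish: 16 days; target: 15.
SoftOpen is on every critical path, so each day cut from SoftOpen cuts the finish by one (this holds down to a finish of 15).
Need 16 − 15 = 1 day off SoftOpen → SoftOpen becomes 7 days, finish becomes 15.

1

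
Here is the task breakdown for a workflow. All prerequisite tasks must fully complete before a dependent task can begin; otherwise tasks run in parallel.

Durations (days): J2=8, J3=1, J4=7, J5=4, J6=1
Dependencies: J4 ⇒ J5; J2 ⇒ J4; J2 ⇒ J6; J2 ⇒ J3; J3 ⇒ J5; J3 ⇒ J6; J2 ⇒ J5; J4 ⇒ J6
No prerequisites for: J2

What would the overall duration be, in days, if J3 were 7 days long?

Actual critical path: J2→J4→J5 = 8+7+4 = 19 ⇒ 19 days.
The longest path through J3 is only 13 days, so J3 has float 6.
New critical path: J2→J3→J5 = 8+7+4 = 19 ⇒ 19 days.

19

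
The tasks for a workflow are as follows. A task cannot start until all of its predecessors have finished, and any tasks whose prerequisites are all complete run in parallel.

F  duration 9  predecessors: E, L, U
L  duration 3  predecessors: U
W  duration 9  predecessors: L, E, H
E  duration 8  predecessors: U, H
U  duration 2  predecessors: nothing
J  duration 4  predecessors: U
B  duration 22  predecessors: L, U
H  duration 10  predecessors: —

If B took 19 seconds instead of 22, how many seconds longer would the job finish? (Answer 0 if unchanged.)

0

Critical path before the change: U→L→B = 2+3+22 = 27 giving 27 seconds.
B is on the critical path; changing it to 19 makes that path 24 seconds.
The binding chain switches to H→E→W = 10+8+9 = 27; finish 27 seconds.
Change in finish: 27 − 27 = +0 seconds.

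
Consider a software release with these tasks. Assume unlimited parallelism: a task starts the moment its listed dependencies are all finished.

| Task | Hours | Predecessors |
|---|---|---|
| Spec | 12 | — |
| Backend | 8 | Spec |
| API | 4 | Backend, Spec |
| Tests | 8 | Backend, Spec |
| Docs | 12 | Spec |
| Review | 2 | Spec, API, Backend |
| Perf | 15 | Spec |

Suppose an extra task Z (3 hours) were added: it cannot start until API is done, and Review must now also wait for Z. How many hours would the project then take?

29

Originally the project takes 28 hours.
With Z inserted, Review now waits for max(Spec, API, Backend, Z).
New critical path: Spec→Backend→API→Z→Review = 12+8+4+3+2 = 29 ⇒ 29 hours.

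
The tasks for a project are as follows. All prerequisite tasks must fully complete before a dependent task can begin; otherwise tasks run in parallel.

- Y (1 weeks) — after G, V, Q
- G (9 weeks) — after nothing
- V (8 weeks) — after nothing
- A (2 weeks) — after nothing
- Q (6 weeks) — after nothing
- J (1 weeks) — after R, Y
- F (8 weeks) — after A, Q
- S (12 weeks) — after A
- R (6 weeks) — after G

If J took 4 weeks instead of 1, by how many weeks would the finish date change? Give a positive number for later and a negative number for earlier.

3

Baseline: G→R→J = 9+6+1 = 16 → 16 weeks.
Since J is critical, the +3 change carries straight to that chain (now 19 weeks).
No other chain overtakes it, so the finish is 19 weeks.
Change in finish: 19 − 16 = +3 weeks.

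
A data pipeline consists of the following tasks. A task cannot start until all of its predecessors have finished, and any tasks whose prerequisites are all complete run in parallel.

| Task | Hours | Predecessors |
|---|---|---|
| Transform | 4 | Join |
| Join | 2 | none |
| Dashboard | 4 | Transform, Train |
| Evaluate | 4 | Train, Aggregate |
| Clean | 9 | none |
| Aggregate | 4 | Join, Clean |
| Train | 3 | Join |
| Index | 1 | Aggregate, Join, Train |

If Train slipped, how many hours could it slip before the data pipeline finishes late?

Critical path: Clean→Aggregate→Evaluate = 9+4+4 = 17, so the finish is 17 hours.
Train finishes as early as 5 and must finish by 13.
So Train can slip 13 − 5 = 8 hours.

8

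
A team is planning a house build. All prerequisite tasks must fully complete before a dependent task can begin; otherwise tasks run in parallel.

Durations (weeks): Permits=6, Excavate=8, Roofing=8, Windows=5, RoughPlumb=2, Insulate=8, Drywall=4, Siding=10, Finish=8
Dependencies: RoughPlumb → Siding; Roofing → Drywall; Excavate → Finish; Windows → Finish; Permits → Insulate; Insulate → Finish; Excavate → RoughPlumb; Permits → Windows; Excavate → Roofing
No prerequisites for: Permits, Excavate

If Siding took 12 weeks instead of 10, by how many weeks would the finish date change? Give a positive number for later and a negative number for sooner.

As given, the longest chain is Permits→Insulate→Finish = 6+8+8 = 22, so the finish is 22 weeks.
Siding has 2 weeks of float (longest path through it is 20).
The critical path is still Permits→Insulate→Finish; finish is now 22 weeks.
Change in finish: 22 − 22 = +0 weeks.

0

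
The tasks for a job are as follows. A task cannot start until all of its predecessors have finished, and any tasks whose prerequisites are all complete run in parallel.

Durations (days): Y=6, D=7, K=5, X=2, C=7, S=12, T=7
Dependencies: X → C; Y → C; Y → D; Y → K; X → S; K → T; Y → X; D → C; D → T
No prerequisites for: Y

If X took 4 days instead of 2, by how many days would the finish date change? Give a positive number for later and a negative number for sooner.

Actual critical path: Y→X→S = 6+2+12 = 20 ⇒ 20 days.
X is on the critical path; changing it to 4 makes that path 22 days.
No other chain overtakes it, so the finish is 22 days.
Change in finish: 22 − 20 = +2 days.

2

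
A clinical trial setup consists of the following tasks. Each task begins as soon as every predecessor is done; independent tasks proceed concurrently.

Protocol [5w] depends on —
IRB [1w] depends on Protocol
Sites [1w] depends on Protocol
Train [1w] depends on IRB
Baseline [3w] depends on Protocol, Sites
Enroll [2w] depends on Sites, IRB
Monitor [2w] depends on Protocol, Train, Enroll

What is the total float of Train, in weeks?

1

The longest chain is Protocol→IRB→Enroll→Monitor = 5+1+2+2 = 10; overall finish 10 weeks.
Longest path through Train: 9 weeks (earliest finish 7, latest finish 8).
So Train can slip 8 − 7 = 1 week.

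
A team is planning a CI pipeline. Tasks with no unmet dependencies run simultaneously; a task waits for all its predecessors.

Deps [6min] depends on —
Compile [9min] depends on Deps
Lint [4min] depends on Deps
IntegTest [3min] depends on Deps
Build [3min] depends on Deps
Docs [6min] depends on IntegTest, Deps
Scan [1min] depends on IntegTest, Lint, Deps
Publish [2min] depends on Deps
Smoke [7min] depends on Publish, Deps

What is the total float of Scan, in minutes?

4

The longest chain is Deps→Compile = 6+9 = 15; overall finish 15 minutes.
Longest path through Scan: 11 minutes (earliest finish 11, latest finish 15).
Float = 15 − 11 = 4.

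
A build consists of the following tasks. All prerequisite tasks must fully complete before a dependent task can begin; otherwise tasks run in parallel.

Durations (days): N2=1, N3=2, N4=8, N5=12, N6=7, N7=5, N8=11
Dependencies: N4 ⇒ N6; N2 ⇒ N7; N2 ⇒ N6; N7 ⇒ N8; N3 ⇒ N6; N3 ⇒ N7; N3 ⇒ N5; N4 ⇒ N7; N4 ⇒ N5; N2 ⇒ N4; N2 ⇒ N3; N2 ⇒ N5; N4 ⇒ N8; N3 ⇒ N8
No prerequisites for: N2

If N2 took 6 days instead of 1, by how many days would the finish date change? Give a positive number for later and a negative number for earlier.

5

Actual critical path: N2→N4→N7→N8 = 1+8+5+11 = 25 ⇒ 25 days.
Since N2 is critical, the +5 change carries straight to that chain (now 30 days).
That remains the longest chain; total 30 days.
Change in finish: 30 − 25 = +5 days.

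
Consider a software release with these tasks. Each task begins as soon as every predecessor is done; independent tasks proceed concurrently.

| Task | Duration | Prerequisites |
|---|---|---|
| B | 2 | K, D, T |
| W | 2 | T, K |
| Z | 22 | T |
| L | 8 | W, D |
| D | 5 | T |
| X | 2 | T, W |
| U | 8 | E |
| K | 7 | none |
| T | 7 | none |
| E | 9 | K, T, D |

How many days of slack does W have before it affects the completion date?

The longest chain is T→D→E→U = 7+5+9+8 = 29; overall finish 29 days.
Longest path through W: 17 days (earliest finish 9, latest finish 21).
Slack of W = 19 − 7 = 12 days.

12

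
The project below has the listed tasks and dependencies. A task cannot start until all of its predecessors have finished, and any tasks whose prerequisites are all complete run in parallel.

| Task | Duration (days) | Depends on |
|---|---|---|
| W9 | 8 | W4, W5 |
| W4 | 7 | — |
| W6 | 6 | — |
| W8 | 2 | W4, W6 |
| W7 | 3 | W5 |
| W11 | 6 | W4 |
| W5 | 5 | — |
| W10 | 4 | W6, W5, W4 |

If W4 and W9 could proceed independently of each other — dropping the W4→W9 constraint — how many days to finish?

With the dependency in place, W4→W9 = 7+8 = 15 sets the finish at 15 days.
Without W4→W9, W9's earliest start moves from 7 to 5.
After: W4→W11 = 7+6 = 13 → 13 days.

13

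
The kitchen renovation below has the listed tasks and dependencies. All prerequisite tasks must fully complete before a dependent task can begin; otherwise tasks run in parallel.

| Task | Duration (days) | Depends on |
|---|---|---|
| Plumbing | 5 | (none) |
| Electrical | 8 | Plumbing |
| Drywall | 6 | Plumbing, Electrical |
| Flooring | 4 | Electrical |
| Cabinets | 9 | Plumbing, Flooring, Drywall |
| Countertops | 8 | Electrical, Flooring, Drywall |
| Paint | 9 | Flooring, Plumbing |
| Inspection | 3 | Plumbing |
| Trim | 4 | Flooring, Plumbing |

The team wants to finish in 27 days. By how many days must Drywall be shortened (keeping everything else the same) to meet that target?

Current finish: 28 days; target: 27.
Drywall is on every critical path, so each day cut from Drywall cuts the finish by one (this holds down to a finish of 26).
Need 28 − 27 = 1 day off Drywall → Drywall becomes 5 days, finish becomes 27.

1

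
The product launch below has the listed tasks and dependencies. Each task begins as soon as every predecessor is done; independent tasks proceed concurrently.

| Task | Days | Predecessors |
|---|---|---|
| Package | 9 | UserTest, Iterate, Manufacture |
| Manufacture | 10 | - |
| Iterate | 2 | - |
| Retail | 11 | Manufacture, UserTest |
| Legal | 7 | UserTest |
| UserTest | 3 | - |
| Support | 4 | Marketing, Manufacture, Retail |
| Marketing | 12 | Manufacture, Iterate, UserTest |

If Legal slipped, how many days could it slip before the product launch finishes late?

Manufacture→Marketing→Support = 10+12+4 = 26 sets the makespan at 26 days.
Legal finishes as early as 10 and must finish by 26.
So Legal can slip 26 − 10 = 16 days.

16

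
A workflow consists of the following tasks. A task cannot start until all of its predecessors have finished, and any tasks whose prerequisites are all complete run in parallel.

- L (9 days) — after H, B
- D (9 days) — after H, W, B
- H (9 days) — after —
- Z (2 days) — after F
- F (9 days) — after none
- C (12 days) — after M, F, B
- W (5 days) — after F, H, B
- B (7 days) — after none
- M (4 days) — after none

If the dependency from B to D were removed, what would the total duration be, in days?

Original critical path: F→W→D = 9+5+9 = 23 ⇒ 23 days.
Dropping B→D doesn't change D's earliest start (14); another predecessor still binds.
After: F→W→D = 9+5+9 = 23 → 23 days.

23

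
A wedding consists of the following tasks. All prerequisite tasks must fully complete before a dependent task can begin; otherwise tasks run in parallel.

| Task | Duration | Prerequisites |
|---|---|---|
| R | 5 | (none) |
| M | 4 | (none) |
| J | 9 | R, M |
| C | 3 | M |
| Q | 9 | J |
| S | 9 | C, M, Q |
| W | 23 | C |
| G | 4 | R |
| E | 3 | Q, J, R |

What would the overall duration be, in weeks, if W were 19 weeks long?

32

Actual critical path: R→J→Q→S = 5+9+9+9 = 32 ⇒ 32 weeks.
W is off the critical path — its longest chain is 30 weeks, giving 2 of slack.
That remains the longest chain; total 32 weeks.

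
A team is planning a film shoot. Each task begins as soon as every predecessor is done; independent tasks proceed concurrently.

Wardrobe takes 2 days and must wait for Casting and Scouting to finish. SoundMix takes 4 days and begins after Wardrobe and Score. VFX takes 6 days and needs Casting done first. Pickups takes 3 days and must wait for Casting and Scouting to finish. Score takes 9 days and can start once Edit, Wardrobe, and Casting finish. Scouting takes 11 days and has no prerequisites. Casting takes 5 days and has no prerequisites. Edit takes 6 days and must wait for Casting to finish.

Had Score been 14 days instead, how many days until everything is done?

31

The binding path is Scouting→Wardrobe→Score→SoundMix = 11+2+9+4 = 26; finish at 26 days.
Score is on the critical path; changing it to 14 makes that path 31 days.
That remains the longest chain; total 31 days.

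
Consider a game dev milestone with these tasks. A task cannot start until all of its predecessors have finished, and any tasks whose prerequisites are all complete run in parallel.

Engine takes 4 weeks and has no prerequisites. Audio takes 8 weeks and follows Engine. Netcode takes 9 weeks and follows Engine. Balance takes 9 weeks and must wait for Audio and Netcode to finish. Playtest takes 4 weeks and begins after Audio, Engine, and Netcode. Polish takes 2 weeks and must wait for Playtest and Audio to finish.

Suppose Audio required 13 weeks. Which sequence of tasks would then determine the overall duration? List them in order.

Critical path before the change: Engine→Netcode→Balance = 4+9+9 = 22 giving 22 weeks.
The longest path through Audio is only 21 weeks, so Audio has float 1.
New critical path: Engine→Audio→Balance = 4+13+9 = 26 ⇒ 26 weeks.

Engine, Audio, Balance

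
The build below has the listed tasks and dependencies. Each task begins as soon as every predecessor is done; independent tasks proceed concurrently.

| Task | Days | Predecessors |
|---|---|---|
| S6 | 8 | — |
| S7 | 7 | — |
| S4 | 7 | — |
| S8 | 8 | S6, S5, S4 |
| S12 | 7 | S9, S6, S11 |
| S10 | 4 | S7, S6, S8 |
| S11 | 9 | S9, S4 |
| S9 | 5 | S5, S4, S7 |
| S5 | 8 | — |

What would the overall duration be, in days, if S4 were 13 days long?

Actual critical path: S5→S9→S11→S12 = 8+5+9+7 = 29 ⇒ 29 days.
S4 has 1 day of float (longest path through it is 28).
New critical path: S4→S9→S11→S12 = 13+5+9+7 = 34 ⇒ 34 days.

34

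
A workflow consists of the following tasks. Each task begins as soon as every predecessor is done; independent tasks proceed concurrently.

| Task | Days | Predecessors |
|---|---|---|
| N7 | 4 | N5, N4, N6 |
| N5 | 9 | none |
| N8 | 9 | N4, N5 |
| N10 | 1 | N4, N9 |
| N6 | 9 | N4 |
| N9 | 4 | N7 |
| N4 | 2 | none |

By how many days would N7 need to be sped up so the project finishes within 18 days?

2

Current finish: 20 days; target: 18.
N7 is on every critical path, so each day cut from N7 cuts the finish by one (this holds down to a finish of 18).
Need 20 − 18 = 2 days off N7 → N7 becomes 2 days, finish becomes 18.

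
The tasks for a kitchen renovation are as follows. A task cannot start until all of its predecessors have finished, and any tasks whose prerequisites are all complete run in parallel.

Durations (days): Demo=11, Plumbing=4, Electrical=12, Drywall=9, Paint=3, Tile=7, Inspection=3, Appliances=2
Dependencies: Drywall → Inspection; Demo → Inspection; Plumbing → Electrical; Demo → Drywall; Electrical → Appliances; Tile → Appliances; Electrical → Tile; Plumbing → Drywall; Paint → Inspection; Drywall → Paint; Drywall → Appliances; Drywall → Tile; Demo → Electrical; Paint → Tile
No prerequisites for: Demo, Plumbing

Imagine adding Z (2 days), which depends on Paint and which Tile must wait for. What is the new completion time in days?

Originally the project takes 32 days.
With Z inserted, Tile now waits for max(Electrical, Drywall, Paint, Z).
New critical path: Demo→Drywall→Paint→Z→Tile→Appliances = 11+9+3+2+7+2 = 34 ⇒ 34 days.

34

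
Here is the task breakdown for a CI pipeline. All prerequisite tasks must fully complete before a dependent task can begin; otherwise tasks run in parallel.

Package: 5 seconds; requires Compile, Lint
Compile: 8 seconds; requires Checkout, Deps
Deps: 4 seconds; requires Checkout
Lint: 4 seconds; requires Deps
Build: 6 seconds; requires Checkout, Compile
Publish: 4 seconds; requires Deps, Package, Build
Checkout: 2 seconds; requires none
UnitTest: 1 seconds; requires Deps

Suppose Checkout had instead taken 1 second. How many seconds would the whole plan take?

The binding path is Checkout→Deps→Compile→Build→Publish = 2+4+8+6+4 = 24; finish at 24 seconds.
Since Checkout is critical, the -1 change carries straight to that chain (now 23 seconds).
No other chain overtakes it, so the finish is 23 seconds.

23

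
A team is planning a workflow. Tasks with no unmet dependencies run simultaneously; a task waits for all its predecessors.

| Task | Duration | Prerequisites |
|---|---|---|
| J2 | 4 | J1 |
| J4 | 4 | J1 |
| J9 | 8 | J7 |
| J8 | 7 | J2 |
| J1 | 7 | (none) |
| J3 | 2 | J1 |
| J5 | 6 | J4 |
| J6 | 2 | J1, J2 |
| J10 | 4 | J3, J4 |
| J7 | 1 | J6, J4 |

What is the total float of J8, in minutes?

The longest chain is J1→J2→J6→J7→J9 = 7+4+2+1+8 = 22; overall finish 22 minutes.
J8 finishes as early as 18 and must finish by 22.
Slack of J8 = 15 − 11 = 4 minutes.

4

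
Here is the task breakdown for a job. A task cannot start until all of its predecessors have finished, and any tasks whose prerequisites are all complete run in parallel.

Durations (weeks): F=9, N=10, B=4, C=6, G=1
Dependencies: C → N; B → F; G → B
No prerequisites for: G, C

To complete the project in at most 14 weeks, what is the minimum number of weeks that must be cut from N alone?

Current finish: 16 weeks; target: 14.
N is on every critical path, so each week cut from N cuts the finish by one (this holds down to a finish of 14).
Need 16 − 14 = 2 weeks off N → N becomes 8 weeks, finish becomes 14.

2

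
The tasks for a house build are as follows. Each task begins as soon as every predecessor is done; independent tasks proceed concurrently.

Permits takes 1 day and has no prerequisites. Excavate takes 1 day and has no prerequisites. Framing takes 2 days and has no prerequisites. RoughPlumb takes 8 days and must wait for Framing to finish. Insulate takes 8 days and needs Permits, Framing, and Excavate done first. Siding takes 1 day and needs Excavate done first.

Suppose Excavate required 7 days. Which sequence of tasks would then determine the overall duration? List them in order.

The binding path is Framing→RoughPlumb = 2+8 = 10; finish at 10 days.
Excavate has 1 day of float (longest path through it is 9).
Now Excavate→Insulate = 7+8 = 15 is longest, so the finish becomes 15 days.

Excavate, Insulate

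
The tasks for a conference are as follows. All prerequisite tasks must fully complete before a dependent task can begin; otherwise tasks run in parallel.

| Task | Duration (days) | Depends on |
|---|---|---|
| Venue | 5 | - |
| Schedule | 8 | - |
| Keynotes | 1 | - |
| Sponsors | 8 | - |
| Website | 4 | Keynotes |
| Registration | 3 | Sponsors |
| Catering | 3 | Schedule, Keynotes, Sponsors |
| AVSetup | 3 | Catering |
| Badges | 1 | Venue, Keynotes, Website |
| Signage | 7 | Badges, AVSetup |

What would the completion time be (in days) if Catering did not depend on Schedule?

21

Before: longest chain Schedule→Catering→AVSetup→Signage = 8+3+3+7 = 21, finish 21.
Dropping Schedule→Catering doesn't change Catering's earliest start (8); another predecessor still binds.
The longest chain is now Sponsors→Catering→AVSetup→Signage = 8+3+3+7 = 21, so the plan takes 21 days.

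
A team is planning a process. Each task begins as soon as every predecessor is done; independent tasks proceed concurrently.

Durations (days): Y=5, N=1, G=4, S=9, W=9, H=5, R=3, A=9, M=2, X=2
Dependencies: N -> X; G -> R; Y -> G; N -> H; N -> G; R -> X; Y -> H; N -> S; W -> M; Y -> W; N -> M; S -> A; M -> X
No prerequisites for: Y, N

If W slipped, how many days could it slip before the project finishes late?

The longest chain is N→S→A = 1+9+9 = 19; overall finish 19 days.
Longest path through W: 18 days (earliest finish 14, latest finish 15).
Float = 19 − 18 = 1.

1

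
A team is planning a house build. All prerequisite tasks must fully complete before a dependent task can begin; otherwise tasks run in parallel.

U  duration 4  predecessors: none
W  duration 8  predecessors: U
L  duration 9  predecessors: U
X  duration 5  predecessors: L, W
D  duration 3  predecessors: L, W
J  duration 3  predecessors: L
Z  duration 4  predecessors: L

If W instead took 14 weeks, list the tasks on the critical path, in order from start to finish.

Critical path before the change: U→L→X = 4+9+5 = 18 giving 18 weeks.
W has 1 week of float (longest path through it is 17).
Now U→W→X = 4+14+5 = 23 is longest, so the finish becomes 23 weeks.

U, W, X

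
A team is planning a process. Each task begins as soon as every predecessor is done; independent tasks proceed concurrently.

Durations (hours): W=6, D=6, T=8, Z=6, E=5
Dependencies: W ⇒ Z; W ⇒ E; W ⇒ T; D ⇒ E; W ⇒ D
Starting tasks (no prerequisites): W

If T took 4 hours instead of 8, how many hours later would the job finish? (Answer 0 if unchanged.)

0

Actual critical path: W→D→E = 6+6+5 = 17 ⇒ 17 hours.
T is off the critical path — its longest chain is 14 hours, giving 3 of slack.
The critical path is still W→D→E; finish is now 17 hours.
Change in finish: 17 − 17 = +0 hours.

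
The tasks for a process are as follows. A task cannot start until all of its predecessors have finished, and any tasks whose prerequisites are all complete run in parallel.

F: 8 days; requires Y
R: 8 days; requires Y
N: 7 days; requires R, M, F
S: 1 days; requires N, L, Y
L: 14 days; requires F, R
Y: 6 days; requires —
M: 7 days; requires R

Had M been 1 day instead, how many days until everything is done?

Actual critical path: Y→R→M→N→S = 6+8+7+7+1 = 29 ⇒ 29 days.
M is on the critical path; changing it to 1 makes that path 23 days.
New critical path: Y→R→L→S = 6+8+14+1 = 29 ⇒ 29 days.

29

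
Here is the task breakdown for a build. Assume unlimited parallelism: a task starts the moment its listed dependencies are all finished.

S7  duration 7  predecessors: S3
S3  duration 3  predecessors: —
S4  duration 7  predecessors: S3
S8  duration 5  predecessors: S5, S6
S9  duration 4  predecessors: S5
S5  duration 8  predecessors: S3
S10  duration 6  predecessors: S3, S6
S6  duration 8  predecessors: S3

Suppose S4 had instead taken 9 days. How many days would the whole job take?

Critical path before the change: S3→S6→S10 = 3+8+6 = 17 giving 17 days.
The longest path through S4 is only 10 days, so S4 has float 7.
That remains the longest chain; total 17 days.

17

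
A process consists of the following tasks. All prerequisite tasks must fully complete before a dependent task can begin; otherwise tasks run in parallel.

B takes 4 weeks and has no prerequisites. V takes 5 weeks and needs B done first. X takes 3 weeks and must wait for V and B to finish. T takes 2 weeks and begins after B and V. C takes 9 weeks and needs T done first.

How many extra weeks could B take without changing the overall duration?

The longest chain is B→V→T→C = 4+5+2+9 = 20; overall finish 20 weeks.
The longest chain containing B totals 20 weeks.
Float = 20 − 20 = 0.

0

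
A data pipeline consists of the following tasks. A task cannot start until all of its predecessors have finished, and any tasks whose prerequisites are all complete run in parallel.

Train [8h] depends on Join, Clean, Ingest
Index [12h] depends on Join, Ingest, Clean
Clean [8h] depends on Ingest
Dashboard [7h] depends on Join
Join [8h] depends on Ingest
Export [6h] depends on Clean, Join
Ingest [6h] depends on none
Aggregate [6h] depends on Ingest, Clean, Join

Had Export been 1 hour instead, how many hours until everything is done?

The binding path is Ingest→Clean→Index = 6+8+12 = 26; finish at 26 hours.
Export has 6 hours of float (longest path through it is 20).
No other chain overtakes it, so the finish is 26 hours.

26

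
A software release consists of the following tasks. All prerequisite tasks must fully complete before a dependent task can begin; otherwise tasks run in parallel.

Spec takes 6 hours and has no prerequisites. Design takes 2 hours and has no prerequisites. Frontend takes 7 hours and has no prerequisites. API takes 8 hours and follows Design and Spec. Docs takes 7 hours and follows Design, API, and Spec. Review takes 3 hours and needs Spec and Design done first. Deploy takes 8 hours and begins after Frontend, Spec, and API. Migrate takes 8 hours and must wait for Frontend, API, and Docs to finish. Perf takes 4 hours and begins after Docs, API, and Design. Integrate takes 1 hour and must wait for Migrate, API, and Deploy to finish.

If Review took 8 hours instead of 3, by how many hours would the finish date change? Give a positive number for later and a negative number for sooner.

As given, the longest chain is Spec→API→Docs→Migrate→Integrate = 6+8+7+8+1 = 30, so the finish is 30 hours.
The longest path through Review is only 9 hours, so Review has float 21.
No other chain overtakes it, so the finish is 30 hours.
Change in finish: 30 − 30 = +0 hours.

0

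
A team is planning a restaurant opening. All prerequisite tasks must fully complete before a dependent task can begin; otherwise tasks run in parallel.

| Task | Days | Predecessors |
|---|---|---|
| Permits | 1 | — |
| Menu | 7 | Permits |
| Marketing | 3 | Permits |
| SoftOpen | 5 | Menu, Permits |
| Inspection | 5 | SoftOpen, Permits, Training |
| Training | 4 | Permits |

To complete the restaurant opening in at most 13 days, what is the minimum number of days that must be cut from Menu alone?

5

Current finish: 18 days; target: 13.
Menu is on every critical path, so each day cut from Menu cuts the finish by one (this holds down to a finish of 12).
Need 18 − 13 = 5 days off Menu → Menu becomes 2 days, finish becomes 13.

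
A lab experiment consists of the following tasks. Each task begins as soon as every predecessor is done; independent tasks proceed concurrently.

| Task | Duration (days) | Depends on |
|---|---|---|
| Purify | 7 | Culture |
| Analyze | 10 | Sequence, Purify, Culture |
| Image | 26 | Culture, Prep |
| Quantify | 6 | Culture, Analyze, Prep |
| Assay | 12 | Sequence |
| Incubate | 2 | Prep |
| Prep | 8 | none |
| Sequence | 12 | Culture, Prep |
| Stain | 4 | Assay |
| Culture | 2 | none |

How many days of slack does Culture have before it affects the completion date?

Critical path: Prep→Sequence→Assay→Stain = 8+12+12+4 = 36, so the finish is 36 days.
Culture finishes as early as 2 and must finish by 8.
Float = 36 − 30 = 6.

6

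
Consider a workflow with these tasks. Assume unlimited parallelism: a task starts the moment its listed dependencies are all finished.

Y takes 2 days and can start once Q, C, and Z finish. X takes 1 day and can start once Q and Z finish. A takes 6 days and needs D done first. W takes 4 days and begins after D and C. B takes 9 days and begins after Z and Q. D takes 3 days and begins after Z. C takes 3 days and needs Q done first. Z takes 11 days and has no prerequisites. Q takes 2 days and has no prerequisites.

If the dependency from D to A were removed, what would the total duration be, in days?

20

With the dependency in place, Z→D→A = 11+3+6 = 20 sets the finish at 20 days.
Without D→A, A's earliest start moves from 14 to 0.
After: Z→B = 11+9 = 20 → 20 days.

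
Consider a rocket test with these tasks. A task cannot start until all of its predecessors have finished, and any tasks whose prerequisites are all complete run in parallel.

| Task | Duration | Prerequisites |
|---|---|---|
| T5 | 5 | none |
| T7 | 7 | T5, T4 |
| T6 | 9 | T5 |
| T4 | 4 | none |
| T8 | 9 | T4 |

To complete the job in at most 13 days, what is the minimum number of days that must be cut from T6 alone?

1

Current finish: 14 days; target: 13.
T6 is on every critical path, so each day cut from T6 cuts the finish by one (this holds down to a finish of 13).
Need 14 − 13 = 1 day off T6 → T6 becomes 8 days, finish becomes 13.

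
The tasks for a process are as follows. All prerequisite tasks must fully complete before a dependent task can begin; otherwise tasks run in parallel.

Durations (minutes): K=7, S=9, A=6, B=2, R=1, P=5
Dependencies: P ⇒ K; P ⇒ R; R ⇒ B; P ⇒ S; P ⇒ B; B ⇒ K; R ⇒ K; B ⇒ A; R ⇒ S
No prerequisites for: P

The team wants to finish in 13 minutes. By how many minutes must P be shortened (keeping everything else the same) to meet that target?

Current finish: 15 minutes; target: 13.
P is on every critical path, so each minute cut from P cuts the finish by one (this holds down to a finish of 11).
Need 15 − 13 = 2 minutes off P → P becomes 3 minutes, finish becomes 13.

2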